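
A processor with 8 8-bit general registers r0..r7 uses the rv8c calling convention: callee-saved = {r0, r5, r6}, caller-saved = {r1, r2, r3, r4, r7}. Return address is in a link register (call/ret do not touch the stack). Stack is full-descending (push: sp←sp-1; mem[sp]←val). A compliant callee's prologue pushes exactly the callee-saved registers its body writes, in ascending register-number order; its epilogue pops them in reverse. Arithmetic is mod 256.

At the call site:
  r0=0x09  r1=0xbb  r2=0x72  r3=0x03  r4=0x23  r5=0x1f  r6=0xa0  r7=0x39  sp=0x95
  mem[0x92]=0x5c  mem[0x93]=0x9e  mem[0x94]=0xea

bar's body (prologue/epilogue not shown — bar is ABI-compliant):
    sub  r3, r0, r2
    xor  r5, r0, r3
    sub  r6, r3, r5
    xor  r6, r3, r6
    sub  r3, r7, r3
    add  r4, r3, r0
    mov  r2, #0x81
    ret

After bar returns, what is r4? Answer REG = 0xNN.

REG = 0xab

prologue: push r5 → mem[0x94]=0x1f, sp=0x94
prologue: push r6 → mem[0x93]=0xa0, sp=0x93
body[0] sub  r3, r0, r2 → r3=0x97
body[1] xor  r5, r0, r3 → r5=0x9e
body[2] sub  r6, r3, r5 → r6=0xf9
body[3] xor  r6, r3, r6 → r6=0x6e
body[4] sub  r3, r7, r3 → r3=0xa2
body[5] add  r4, r3, r0 → r4=0xab
body[6] mov  r2, #0x81 → r2=0x81
epilogue: pop r6=0xa0, sp=0x94
epilogue: pop r5=0x1f, sp=0x95
r4 is caller-saved → body value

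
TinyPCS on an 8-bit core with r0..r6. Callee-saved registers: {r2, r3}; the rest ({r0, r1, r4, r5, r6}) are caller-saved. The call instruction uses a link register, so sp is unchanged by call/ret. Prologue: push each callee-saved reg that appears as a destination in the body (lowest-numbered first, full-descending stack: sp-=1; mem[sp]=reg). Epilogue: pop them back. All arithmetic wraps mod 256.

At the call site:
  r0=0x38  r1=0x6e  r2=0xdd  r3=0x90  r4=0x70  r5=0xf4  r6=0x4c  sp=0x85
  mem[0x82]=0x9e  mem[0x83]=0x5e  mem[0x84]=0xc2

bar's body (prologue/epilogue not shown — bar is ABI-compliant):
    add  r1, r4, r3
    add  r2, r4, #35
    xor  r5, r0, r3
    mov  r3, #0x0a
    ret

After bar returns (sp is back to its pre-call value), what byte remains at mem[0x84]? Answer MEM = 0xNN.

MEM = 0xdd

prologue: push r2 → mem[0x84]=0xdd, sp=0x84
prologue: push r3 → mem[0x83]=0x90, sp=0x83
body[0] add  r1, r4, r3 → r1=0x00
body[1] add  r2, r4, #35 → r2=0x93
body[2] xor  r5, r0, r3 → r5=0xa8
body[3] mov  r3, #0x0a → r3=0x0a
epilogue: pop r3=0x90, sp=0x84
epilogue: pop r2=0xdd, sp=0x85
prologue pushed ['r2', 'r3'] at ['0x84', '0x83']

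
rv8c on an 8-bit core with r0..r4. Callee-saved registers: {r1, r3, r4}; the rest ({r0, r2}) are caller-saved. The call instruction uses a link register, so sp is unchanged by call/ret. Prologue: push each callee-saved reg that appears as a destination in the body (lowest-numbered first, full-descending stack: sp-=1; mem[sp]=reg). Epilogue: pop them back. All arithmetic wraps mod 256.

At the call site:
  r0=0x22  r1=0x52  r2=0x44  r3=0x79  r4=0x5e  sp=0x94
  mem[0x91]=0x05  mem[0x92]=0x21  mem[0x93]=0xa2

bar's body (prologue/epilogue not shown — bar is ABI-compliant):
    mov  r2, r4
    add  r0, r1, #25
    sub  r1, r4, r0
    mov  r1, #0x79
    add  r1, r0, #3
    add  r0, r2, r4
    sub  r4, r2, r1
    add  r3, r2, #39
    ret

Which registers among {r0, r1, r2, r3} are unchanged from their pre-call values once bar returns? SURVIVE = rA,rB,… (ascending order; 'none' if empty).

SURVIVE = r1,r3

prologue: push r1 → mem[0x93]=0x52, sp=0x93
prologue: push r3 → mem[0x92]=0x79, sp=0x92
prologue: push r4 → mem[0x91]=0x5e, sp=0x91
body[0] mov  r2, r4 → r2=0x5e
body[1] add  r0, r1, #25 → r0=0x6b
body[2] sub  r1, r4, r0 → r1=0xf3
body[3] mov  r1, #0x79 → r1=0x79
body[4] add  r1, r0, #3 → r1=0x6e
body[5] add  r0, r2, r4 → r0=0xbc
body[6] sub  r4, r2, r1 → r4=0xf0
body[7] add  r3, r2, #39 → r3=0x85
epilogue: pop r4=0x5e, sp=0x92
epilogue: pop r3=0x79, sp=0x93
epilogue: pop r1=0x52, sp=0x94
r0: caller-saved, written=True
r1: callee-saved, written=True
r2: caller-saved, written=True
r3: callee-saved, written=True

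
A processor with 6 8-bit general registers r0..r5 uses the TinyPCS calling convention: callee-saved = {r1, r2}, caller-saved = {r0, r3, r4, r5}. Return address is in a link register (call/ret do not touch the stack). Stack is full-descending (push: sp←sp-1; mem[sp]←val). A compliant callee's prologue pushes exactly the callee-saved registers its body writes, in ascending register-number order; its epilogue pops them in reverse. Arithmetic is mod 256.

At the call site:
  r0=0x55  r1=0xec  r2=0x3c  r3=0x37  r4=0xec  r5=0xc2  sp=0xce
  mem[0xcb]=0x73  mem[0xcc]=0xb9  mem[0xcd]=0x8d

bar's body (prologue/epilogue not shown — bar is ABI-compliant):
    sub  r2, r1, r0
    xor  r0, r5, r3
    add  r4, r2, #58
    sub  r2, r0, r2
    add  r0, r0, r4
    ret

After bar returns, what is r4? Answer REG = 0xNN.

prologue: push r2 → mem[0xcd]=0x3c, sp=0xcd
body[0] sub  r2, r1, r0 → r2=0x97
body[1] xor  r0, r5, r3 → r0=0xf5
body[2] add  r4, r2, #58 → r4=0xd1
body[3] sub  r2, r0, r2 → r2=0x5e
body[4] add  r0, r0, r4 → r0=0xc6
epilogue: pop r2=0x3c, sp=0xce
r4 is caller-saved → body value

REG = 0xd1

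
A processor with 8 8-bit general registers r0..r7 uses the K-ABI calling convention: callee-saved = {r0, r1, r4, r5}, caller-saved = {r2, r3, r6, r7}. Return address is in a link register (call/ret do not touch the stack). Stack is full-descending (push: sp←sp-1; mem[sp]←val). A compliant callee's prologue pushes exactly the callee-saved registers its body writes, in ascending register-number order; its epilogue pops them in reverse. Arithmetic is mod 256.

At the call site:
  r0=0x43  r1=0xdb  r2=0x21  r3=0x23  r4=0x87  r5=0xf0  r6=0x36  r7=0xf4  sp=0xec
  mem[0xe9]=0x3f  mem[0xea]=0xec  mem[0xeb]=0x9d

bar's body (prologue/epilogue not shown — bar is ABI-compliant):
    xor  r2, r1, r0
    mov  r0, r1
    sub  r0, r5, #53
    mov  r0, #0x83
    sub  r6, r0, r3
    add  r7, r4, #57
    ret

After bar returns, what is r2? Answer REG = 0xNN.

REG = 0x98

prologue: push r0 -> mem[0xeb]=0x43, sp=0xeb
body[0] xor  r2, r1, r0 -> r2=0x98
body[1] mov  r0, r1 -> r0=0xdb
body[2] sub  r0, r5, #53 -> r0=0xbb
body[3] mov  r0, #0x83 -> r0=0x83
body[4] sub  r6, r0, r3 -> r6=0x60
body[5] add  r7, r4, #57 -> r7=0xc0
epilogue: pop r0=0x43, sp=0xec
r2 is caller-saved -> body value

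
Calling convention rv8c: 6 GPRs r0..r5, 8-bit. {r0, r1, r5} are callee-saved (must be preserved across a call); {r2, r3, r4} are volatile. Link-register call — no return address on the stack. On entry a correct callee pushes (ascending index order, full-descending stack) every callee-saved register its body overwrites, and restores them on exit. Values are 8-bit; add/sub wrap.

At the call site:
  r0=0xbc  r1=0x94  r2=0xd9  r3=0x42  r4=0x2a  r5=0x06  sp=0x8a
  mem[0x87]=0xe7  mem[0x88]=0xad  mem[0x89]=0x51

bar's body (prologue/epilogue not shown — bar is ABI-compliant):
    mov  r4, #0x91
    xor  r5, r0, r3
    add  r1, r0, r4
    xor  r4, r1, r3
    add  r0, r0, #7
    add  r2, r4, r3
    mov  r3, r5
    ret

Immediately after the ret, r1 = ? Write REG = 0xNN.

prologue: push r0 -> mem[0x89]=0xbc, sp=0x89
prologue: push r1 -> mem[0x88]=0x94, sp=0x88
prologue: push r5 -> mem[0x87]=0x06, sp=0x87
body[0] mov  r4, #0x91 -> r4=0x91
body[1] xor  r5, r0, r3 -> r5=0xfe
body[2] add  r1, r0, r4 -> r1=0x4d
body[3] xor  r4, r1, r3 -> r4=0x0f
body[4] add  r0, r0, #7 -> r0=0xc3
body[5] add  r2, r4, r3 -> r2=0x51
body[6] mov  r3, r5 -> r3=0xfe
epilogue: pop r5=0x06, sp=0x88
epilogue: pop r1=0x94, sp=0x89
epilogue: pop r0=0xbc, sp=0x8a
r1 is callee-saved -> restored

REG = 0x94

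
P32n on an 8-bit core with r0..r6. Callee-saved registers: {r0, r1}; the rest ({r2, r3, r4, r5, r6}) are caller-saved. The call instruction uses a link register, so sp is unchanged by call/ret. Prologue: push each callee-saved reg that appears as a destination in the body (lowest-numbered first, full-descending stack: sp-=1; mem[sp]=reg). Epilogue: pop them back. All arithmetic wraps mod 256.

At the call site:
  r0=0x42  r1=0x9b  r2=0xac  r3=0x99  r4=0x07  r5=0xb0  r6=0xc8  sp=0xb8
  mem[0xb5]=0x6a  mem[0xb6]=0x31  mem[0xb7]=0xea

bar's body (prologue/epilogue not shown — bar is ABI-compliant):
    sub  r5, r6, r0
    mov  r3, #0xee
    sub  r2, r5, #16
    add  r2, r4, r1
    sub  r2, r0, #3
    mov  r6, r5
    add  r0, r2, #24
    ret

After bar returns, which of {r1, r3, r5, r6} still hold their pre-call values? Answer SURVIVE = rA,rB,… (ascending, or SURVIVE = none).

SURVIVE = r1

prologue: push r0 → mem[0xb7]=0x42, sp=0xb7
body[0] sub  r5, r6, r0 → r5=0x86
body[1] mov  r3, #0xee → r3=0xee
body[2] sub  r2, r5, #16 → r2=0x76
body[3] add  r2, r4, r1 → r2=0xa2
body[4] sub  r2, r0, #3 → r2=0x3f
body[5] mov  r6, r5 → r6=0x86
body[6] add  r0, r2, #24 → r0=0x57
epilogue: pop r0=0x42, sp=0xb8
r1: callee-saved, written=False
r3: caller-saved, written=True
r5: caller-saved, written=True
r6: caller-saved, written=True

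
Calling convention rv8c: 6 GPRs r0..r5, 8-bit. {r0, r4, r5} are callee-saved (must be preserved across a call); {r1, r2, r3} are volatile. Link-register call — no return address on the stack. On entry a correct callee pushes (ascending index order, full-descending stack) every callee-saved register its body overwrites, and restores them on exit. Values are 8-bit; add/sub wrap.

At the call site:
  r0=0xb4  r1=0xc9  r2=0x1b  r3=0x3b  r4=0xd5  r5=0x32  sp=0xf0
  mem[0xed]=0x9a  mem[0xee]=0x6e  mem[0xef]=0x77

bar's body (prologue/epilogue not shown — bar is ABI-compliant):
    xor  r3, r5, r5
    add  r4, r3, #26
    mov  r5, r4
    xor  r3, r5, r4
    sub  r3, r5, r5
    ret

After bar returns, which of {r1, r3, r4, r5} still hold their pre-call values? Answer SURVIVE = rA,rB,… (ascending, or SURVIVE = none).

SURVIVE = r1,r4,r5

prologue: push r4 → mem[0xef]=0xd5, sp=0xef
prologue: push r5 → mem[0xee]=0x32, sp=0xee
body[0] xor  r3, r5, r5 → r3=0x00
body[1] add  r4, r3, #26 → r4=0x1a
body[2] mov  r5, r4 → r5=0x1a
body[3] xor  r3, r5, r4 → r3=0x00
body[4] sub  r3, r5, r5 → r3=0x00
epilogue: pop r5=0x32, sp=0xef
epilogue: pop r4=0xd5, sp=0xf0
r1: caller-saved, written=False
r3: caller-saved, written=True
r4: callee-saved, written=True
r5: callee-saved, written=True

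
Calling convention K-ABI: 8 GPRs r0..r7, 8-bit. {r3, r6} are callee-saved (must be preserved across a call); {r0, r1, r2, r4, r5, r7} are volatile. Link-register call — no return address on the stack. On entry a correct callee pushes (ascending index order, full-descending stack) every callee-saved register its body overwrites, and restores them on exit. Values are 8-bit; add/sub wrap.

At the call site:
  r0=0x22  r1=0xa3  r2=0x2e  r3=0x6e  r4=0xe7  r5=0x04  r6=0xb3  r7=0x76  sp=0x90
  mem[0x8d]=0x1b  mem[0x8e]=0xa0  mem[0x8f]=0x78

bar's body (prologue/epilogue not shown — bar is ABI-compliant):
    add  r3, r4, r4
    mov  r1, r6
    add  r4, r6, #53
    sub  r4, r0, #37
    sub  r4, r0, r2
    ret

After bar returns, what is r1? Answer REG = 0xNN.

prologue: push r3 → mem[0x8f]=0x6e, sp=0x8f
body[0] add  r3, r4, r4 → r3=0xce
body[1] mov  r1, r6 → r1=0xb3
body[2] add  r4, r6, #53 → r4=0xe8
body[3] sub  r4, r0, #37 → r4=0xfd
body[4] sub  r4, r0, r2 → r4=0xf4
epilogue: pop r3=0x6e, sp=0x90
r1 is caller-saved → body value

REG = 0xb3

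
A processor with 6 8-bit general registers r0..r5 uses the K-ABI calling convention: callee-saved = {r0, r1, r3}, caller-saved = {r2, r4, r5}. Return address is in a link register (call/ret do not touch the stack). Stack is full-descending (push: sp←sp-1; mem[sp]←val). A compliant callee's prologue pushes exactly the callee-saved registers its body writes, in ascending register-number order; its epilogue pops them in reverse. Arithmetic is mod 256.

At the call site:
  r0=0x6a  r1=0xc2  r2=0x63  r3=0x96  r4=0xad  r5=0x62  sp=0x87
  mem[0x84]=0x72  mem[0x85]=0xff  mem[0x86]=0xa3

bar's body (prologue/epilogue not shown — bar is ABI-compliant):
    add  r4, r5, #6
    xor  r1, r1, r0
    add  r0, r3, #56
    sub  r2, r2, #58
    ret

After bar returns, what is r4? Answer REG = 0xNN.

prologue: push r0 → mem[0x86]=0x6a, sp=0x86
prologue: push r1 → mem[0x85]=0xc2, sp=0x85
body[0] add  r4, r5, #6 → r4=0x68
body[1] xor  r1, r1, r0 → r1=0xa8
body[2] add  r0, r3, #56 → r0=0xce
body[3] sub  r2, r2, #58 → r2=0x29
epilogue: pop r1=0xc2, sp=0x86
epilogue: pop r0=0x6a, sp=0x87
r4 is caller-saved → body value

REG = 0x68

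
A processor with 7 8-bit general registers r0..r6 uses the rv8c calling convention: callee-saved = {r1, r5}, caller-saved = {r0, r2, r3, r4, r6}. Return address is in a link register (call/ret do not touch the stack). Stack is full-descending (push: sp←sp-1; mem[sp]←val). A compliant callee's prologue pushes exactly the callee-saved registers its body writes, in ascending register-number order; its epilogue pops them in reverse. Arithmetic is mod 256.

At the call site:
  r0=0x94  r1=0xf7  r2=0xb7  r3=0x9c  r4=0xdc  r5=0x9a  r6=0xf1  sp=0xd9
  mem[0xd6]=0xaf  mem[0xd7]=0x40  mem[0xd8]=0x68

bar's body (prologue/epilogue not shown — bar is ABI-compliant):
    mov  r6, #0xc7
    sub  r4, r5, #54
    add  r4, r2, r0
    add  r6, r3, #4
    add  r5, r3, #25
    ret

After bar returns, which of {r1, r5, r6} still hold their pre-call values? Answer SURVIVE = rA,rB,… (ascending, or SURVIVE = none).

SURVIVE = r1,r5

prologue: push r5 → mem[0xd8]=0x9a, sp=0xd8
body[0] mov  r6, #0xc7 → r6=0xc7
body[1] sub  r4, r5, #54 → r4=0x64
body[2] add  r4, r2, r0 → r4=0x4b
body[3] add  r6, r3, #4 → r6=0xa0
body[4] add  r5, r3, #25 → r5=0xb5
epilogue: pop r5=0x9a, sp=0xd9
r1: callee-saved, written=False
r5: callee-saved, written=True
r6: caller-saved, written=True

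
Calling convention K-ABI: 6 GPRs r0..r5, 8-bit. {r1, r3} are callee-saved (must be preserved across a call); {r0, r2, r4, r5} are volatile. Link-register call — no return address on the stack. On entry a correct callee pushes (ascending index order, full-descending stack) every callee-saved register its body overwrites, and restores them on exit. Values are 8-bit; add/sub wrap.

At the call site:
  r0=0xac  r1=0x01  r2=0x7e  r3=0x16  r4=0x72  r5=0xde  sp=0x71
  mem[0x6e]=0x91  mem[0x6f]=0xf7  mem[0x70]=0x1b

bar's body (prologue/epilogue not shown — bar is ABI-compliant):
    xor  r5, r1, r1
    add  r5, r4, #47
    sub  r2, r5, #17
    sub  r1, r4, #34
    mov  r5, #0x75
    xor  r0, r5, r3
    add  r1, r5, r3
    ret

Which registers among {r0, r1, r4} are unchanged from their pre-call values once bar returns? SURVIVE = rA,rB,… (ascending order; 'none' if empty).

prologue: push r1 → mem[0x70]=0x01, sp=0x70
body[0] xor  r5, r1, r1 → r5=0x00
body[1] add  r5, r4, #47 → r5=0xa1
body[2] sub  r2, r5, #17 → r2=0x90
body[3] sub  r1, r4, #34 → r1=0x50
body[4] mov  r5, #0x75 → r5=0x75
body[5] xor  r0, r5, r3 → r0=0x63
body[6] add  r1, r5, r3 → r1=0x8b
epilogue: pop r1=0x01, sp=0x71
r0: caller-saved, written=True
r1: callee-saved, written=True
r4: caller-saved, written=False

SURVIVE = r1,r4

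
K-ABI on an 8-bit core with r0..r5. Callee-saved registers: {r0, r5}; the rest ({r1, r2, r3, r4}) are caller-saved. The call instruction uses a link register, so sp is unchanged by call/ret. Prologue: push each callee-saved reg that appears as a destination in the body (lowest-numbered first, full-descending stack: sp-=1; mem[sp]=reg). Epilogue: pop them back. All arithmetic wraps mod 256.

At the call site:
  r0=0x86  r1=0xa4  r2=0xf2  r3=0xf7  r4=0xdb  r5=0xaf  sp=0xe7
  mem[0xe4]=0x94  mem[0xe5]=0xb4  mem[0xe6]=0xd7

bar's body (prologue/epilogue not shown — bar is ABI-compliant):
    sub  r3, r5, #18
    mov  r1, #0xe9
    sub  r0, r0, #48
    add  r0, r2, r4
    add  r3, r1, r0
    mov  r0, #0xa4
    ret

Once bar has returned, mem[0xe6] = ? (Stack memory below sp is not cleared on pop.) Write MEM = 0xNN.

prologue: push r0 -> mem[0xe6]=0x86, sp=0xe6
body[0] sub  r3, r5, #18 -> r3=0x9d
body[1] mov  r1, #0xe9 -> r1=0xe9
body[2] sub  r0, r0, #48 -> r0=0x56
body[3] add  r0, r2, r4 -> r0=0xcd
body[4] add  r3, r1, r0 -> r3=0xb6
body[5] mov  r0, #0xa4 -> r0=0xa4
epilogue: pop r0=0x86, sp=0xe7
prologue pushed ['r0'] at ['0xe6']

MEM = 0x86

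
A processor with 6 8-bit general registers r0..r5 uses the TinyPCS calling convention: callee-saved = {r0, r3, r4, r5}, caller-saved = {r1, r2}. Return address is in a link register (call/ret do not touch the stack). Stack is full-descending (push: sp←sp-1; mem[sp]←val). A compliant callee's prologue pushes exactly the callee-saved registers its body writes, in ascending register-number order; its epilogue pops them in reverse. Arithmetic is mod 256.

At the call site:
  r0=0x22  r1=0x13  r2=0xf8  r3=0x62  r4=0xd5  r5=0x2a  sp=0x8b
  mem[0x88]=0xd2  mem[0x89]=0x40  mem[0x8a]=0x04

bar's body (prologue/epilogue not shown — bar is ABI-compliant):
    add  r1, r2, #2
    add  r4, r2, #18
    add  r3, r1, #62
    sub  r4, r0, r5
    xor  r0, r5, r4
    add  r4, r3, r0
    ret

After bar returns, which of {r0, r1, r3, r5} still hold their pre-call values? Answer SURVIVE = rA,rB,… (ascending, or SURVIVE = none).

prologue: push r0 → mem[0x8a]=0x22, sp=0x8a
prologue: push r3 → mem[0x89]=0x62, sp=0x89
prologue: push r4 → mem[0x88]=0xd5, sp=0x88
body[0] add  r1, r2, #2 → r1=0xfa
body[1] add  r4, r2, #18 → r4=0x0a
body[2] add  r3, r1, #62 → r3=0x38
body[3] sub  r4, r0, r5 → r4=0xf8
body[4] xor  r0, r5, r4 → r0=0xd2
body[5] add  r4, r3, r0 → r4=0x0a
epilogue: pop r4=0xd5, sp=0x89
epilogue: pop r3=0x62, sp=0x8a
epilogue: pop r0=0x22, sp=0x8b
r0: callee-saved, written=True
r1: caller-saved, written=True
r3: callee-saved, written=True
r5: callee-saved, written=False

SURVIVE = r0,r3,r5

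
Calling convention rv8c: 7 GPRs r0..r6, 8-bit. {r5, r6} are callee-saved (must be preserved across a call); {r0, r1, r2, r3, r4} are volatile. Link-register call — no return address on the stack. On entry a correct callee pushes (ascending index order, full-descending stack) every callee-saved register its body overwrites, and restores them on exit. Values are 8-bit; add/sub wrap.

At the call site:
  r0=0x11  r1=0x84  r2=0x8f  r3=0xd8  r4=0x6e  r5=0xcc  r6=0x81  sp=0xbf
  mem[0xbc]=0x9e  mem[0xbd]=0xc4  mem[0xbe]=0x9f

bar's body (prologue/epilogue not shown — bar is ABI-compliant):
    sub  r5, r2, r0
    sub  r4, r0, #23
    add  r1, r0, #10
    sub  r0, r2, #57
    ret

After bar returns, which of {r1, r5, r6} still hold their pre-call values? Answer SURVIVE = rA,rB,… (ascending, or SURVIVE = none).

SURVIVE = r5,r6

prologue: push r5 → mem[0xbe]=0xcc, sp=0xbe
body[0] sub  r5, r2, r0 → r5=0x7e
body[1] sub  r4, r0, #23 → r4=0xfa
body[2] add  r1, r0, #10 → r1=0x1b
body[3] sub  r0, r2, #57 → r0=0x56
epilogue: pop r5=0xcc, sp=0xbf
r1: caller-saved, written=True
r5: callee-saved, written=True
r6: callee-saved, written=False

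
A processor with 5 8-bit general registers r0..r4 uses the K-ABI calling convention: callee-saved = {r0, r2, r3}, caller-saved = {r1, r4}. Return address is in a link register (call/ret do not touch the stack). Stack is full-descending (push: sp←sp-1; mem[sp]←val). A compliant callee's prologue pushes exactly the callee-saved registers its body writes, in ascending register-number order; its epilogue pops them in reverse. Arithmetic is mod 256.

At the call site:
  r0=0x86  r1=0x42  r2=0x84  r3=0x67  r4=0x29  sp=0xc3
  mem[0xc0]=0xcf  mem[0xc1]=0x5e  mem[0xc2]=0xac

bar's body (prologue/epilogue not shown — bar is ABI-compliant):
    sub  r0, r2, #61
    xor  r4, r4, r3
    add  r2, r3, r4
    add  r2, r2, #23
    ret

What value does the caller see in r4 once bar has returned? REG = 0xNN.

prologue: push r0 -> mem[0xc2]=0x86, sp=0xc2
prologue: push r2 -> mem[0xc1]=0x84, sp=0xc1
body[0] sub  r0, r2, #61 -> r0=0x47
body[1] xor  r4, r4, r3 -> r4=0x4e
body[2] add  r2, r3, r4 -> r2=0xb5
body[3] add  r2, r2, #23 -> r2=0xcc
epilogue: pop r2=0x84, sp=0xc2
epilogue: pop r0=0x86, sp=0xc3
r4 is caller-saved -> body value

REG = 0x4e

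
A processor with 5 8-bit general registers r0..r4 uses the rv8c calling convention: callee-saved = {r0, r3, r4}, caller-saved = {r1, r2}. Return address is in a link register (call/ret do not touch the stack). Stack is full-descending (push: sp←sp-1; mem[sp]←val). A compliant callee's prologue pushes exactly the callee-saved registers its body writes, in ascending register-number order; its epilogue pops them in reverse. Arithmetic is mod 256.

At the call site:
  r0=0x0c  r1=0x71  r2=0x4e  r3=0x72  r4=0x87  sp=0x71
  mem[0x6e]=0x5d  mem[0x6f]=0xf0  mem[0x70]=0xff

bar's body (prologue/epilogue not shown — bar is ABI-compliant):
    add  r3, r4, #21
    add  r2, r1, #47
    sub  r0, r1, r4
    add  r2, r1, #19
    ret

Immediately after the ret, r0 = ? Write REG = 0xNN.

REG = 0x0c

prologue: push r0 → mem[0x70]=0x0c, sp=0x70
prologue: push r3 → mem[0x6f]=0x72, sp=0x6f
body[0] add  r3, r4, #21 → r3=0x9c
body[1] add  r2, r1, #47 → r2=0xa0
body[2] sub  r0, r1, r4 → r0=0xea
body[3] add  r2, r1, #19 → r2=0x84
epilogue: pop r3=0x72, sp=0x70
epilogue: pop r0=0x0c, sp=0x71
r0 is callee-saved → restored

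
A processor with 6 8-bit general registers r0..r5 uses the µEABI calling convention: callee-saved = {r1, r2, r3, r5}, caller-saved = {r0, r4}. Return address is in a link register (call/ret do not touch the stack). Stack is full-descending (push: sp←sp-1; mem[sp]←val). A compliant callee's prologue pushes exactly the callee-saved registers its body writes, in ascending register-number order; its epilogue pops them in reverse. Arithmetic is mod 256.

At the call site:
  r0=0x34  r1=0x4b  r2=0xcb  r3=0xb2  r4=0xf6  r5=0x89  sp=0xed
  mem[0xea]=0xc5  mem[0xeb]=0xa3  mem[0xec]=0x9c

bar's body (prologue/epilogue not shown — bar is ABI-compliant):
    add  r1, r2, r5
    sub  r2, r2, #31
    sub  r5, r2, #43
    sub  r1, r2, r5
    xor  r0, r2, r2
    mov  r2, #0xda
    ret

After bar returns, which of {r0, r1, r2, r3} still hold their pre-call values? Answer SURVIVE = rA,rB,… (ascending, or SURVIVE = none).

SURVIVE = r1,r2,r3

prologue: push r1 → mem[0xec]=0x4b, sp=0xec
prologue: push r2 → mem[0xeb]=0xcb, sp=0xeb
prologue: push r5 → mem[0xea]=0x89, sp=0xea
body[0] add  r1, r2, r5 → r1=0x54
body[1] sub  r2, r2, #31 → r2=0xac
body[2] sub  r5, r2, #43 → r5=0x81
body[3] sub  r1, r2, r5 → r1=0x2b
body[4] xor  r0, r2, r2 → r0=0x00
body[5] mov  r2, #0xda → r2=0xda
epilogue: pop r5=0x89, sp=0xeb
epilogue: pop r2=0xcb, sp=0xec
epilogue: pop r1=0x4b, sp=0xed
r0: caller-saved, written=True
r1: callee-saved, written=True
r2: callee-saved, written=True
r3: callee-saved, written=False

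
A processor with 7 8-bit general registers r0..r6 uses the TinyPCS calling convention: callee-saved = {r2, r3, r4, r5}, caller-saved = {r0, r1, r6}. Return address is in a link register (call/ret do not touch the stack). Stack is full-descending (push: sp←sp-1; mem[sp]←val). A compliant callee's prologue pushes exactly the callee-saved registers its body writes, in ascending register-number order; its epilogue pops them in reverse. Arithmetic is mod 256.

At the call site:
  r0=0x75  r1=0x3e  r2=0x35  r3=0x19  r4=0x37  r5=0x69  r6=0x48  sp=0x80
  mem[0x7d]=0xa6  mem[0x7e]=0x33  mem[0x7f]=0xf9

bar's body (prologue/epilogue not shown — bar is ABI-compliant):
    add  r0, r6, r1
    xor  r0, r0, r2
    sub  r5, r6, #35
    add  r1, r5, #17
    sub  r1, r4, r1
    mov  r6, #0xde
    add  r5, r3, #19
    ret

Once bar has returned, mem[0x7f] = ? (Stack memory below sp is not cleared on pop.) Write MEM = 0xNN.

prologue: push r5 -> mem[0x7f]=0x69, sp=0x7f
body[0] add  r0, r6, r1 -> r0=0x86
body[1] xor  r0, r0, r2 -> r0=0xb3
body[2] sub  r5, r6, #35 -> r5=0x25
body[3] add  r1, r5, #17 -> r1=0x36
body[4] sub  r1, r4, r1 -> r1=0x01
body[5] mov  r6, #0xde -> r6=0xde
body[6] add  r5, r3, #19 -> r5=0x2c
epilogue: pop r5=0x69, sp=0x80
prologue pushed ['r5'] at ['0x7f']

MEM = 0x69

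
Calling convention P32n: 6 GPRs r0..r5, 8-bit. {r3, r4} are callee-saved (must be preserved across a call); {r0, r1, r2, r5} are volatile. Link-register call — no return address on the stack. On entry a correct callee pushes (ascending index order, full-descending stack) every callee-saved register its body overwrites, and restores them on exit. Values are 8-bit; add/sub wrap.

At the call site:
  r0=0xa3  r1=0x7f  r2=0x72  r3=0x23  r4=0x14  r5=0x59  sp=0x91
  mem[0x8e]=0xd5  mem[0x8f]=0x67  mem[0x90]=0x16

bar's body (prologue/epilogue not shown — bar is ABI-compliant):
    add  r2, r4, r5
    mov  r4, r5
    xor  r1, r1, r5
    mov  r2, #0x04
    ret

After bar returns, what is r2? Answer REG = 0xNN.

prologue: push r4 → mem[0x90]=0x14, sp=0x90
body[0] add  r2, r4, r5 → r2=0x6d
body[1] mov  r4, r5 → r4=0x59
body[2] xor  r1, r1, r5 → r1=0x26
body[3] mov  r2, #0x04 → r2=0x04
epilogue: pop r4=0x14, sp=0x91
r2 is caller-saved → body value

REG = 0x04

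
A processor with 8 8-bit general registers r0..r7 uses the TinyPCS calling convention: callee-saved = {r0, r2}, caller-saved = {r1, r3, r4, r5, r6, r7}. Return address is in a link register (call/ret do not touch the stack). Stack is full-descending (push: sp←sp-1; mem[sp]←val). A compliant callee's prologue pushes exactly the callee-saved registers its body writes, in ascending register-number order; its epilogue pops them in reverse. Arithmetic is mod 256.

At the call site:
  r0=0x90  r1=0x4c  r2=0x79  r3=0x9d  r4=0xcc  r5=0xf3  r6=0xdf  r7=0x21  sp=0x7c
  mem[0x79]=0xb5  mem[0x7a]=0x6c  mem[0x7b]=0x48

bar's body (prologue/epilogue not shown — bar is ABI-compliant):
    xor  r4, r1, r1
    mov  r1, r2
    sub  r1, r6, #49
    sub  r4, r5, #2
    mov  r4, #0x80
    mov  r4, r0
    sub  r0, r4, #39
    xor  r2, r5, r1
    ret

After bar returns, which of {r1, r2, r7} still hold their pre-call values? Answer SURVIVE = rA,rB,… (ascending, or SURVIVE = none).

prologue: push r0 -> mem[0x7b]=0x90, sp=0x7b
prologue: push r2 -> mem[0x7a]=0x79, sp=0x7a
body[0] xor  r4, r1, r1 -> r4=0x00
body[1] mov  r1, r2 -> r1=0x79
body[2] sub  r1, r6, #49 -> r1=0xae
body[3] sub  r4, r5, #2 -> r4=0xf1
body[4] mov  r4, #0x80 -> r4=0x80
body[5] mov  r4, r0 -> r4=0x90
body[6] sub  r0, r4, #39 -> r0=0x69
body[7] xor  r2, r5, r1 -> r2=0x5d
epilogue: pop r2=0x79, sp=0x7b
epilogue: pop r0=0x90, sp=0x7c
r1: caller-saved, written=True
r2: callee-saved, written=True
r7: caller-saved, written=False

SURVIVE = r2,r7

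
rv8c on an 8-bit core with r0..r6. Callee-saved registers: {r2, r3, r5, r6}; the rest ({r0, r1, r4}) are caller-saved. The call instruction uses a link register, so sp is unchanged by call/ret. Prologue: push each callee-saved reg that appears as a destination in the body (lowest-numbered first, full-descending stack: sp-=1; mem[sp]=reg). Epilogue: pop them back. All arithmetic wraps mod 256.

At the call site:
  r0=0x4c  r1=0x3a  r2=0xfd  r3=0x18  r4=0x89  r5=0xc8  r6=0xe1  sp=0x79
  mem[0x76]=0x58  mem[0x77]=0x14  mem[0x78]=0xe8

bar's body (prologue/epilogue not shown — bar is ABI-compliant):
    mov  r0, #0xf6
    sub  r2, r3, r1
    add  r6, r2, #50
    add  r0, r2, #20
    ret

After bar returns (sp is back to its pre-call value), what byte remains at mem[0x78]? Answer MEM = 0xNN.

MEM = 0xfd

prologue: push r2 → mem[0x78]=0xfd, sp=0x78
prologue: push r6 → mem[0x77]=0xe1, sp=0x77
body[0] mov  r0, #0xf6 → r0=0xf6
body[1] sub  r2, r3, r1 → r2=0xde
body[2] add  r6, r2, #50 → r6=0x10
body[3] add  r0, r2, #20 → r0=0xf2
epilogue: pop r6=0xe1, sp=0x78
epilogue: pop r2=0xfd, sp=0x79
prologue pushed ['r2', 'r6'] at ['0x78', '0x77']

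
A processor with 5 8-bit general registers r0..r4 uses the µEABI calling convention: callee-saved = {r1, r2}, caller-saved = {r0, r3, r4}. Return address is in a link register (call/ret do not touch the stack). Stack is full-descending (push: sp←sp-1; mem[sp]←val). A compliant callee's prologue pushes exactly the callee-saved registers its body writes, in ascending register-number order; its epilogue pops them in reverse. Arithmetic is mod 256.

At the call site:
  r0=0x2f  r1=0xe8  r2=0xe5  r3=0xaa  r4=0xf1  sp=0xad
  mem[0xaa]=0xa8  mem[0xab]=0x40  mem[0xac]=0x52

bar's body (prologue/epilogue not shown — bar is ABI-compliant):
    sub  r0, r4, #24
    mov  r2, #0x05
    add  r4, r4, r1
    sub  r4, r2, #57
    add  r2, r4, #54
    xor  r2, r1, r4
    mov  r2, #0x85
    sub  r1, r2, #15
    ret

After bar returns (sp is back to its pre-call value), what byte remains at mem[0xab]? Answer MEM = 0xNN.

MEM = 0xe5

prologue: push r1 → mem[0xac]=0xe8, sp=0xac
prologue: push r2 → mem[0xab]=0xe5, sp=0xab
body[0] sub  r0, r4, #24 → r0=0xd9
body[1] mov  r2, #0x05 → r2=0x05
body[2] add  r4, r4, r1 → r4=0xd9
body[3] sub  r4, r2, #57 → r4=0xcc
body[4] add  r2, r4, #54 → r2=0x02
body[5] xor  r2, r1, r4 → r2=0x24
body[6] mov  r2, #0x85 → r2=0x85
body[7] sub  r1, r2, #15 → r1=0x76
epilogue: pop r2=0xe5, sp=0xac
epilogue: pop r1=0xe8, sp=0xad
prologue pushed ['r1', 'r2'] at ['0xac', '0xab']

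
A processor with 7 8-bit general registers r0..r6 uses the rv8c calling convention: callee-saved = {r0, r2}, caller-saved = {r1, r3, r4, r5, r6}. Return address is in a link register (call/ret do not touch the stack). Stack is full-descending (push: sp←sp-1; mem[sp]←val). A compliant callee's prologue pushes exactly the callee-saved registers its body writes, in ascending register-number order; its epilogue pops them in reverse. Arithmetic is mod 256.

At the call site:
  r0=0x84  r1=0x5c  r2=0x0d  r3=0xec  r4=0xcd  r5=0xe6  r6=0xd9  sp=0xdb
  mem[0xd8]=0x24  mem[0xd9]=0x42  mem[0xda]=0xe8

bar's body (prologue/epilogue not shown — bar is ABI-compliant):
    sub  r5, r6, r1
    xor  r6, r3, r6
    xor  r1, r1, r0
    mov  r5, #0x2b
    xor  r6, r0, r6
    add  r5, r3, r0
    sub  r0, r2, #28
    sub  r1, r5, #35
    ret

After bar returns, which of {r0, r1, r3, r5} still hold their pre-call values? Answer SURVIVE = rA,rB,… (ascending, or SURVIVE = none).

prologue: push r0 -> mem[0xda]=0x84, sp=0xda
body[0] sub  r5, r6, r1 -> r5=0x7d
body[1] xor  r6, r3, r6 -> r6=0x35
body[2] xor  r1, r1, r0 -> r1=0xd8
body[3] mov  r5, #0x2b -> r5=0x2b
body[4] xor  r6, r0, r6 -> r6=0xb1
body[5] add  r5, r3, r0 -> r5=0x70
body[6] sub  r0, r2, #28 -> r0=0xf1
body[7] sub  r1, r5, #35 -> r1=0x4d
epilogue: pop r0=0x84, sp=0xdb
r0: callee-saved, written=True
r1: caller-saved, written=True
r3: caller-saved, written=False
r5: caller-saved, written=True

SURVIVE = r0,r3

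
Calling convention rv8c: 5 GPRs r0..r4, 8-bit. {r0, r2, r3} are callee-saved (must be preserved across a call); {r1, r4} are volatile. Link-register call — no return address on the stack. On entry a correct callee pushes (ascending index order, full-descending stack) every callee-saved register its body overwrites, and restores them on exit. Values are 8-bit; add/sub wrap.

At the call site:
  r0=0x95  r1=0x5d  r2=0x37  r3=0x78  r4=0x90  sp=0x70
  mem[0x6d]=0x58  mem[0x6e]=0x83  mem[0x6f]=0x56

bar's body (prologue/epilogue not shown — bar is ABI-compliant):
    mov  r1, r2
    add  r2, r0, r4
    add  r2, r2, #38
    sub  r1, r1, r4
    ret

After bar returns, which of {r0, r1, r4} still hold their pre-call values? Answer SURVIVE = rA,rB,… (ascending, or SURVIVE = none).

SURVIVE = r0,r4

prologue: push r2 → mem[0x6f]=0x37, sp=0x6f
body[0] mov  r1, r2 → r1=0x37
body[1] add  r2, r0, r4 → r2=0x25
body[2] add  r2, r2, #38 → r2=0x4b
body[3] sub  r1, r1, r4 → r1=0xa7
epilogue: pop r2=0x37, sp=0x70
r0: callee-saved, written=False
r1: caller-saved, written=True
r4: caller-saved, written=False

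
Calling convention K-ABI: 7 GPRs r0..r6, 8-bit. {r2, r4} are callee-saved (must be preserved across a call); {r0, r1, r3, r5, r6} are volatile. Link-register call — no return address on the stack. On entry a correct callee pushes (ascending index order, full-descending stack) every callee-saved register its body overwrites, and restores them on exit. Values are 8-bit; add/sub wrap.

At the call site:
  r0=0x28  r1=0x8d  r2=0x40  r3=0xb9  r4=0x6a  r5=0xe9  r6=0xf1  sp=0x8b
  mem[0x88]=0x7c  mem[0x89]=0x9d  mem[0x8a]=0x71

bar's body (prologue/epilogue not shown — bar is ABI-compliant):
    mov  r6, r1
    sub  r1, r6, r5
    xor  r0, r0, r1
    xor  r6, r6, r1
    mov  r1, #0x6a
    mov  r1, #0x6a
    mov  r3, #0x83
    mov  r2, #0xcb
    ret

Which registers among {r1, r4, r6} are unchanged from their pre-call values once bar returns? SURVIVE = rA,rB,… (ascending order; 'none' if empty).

SURVIVE = r4

prologue: push r2 → mem[0x8a]=0x40, sp=0x8a
body[0] mov  r6, r1 → r6=0x8d
body[1] sub  r1, r6, r5 → r1=0xa4
body[2] xor  r0, r0, r1 → r0=0x8c
body[3] xor  r6, r6, r1 → r6=0x29
body[4] mov  r1, #0x6a → r1=0x6a
body[5] mov  r1, #0x6a → r1=0x6a
body[6] mov  r3, #0x83 → r3=0x83
body[7] mov  r2, #0xcb → r2=0xcb
epilogue: pop r2=0x40, sp=0x8b
r1: caller-saved, written=True
r4: callee-saved, written=False
r6: caller-saved, written=True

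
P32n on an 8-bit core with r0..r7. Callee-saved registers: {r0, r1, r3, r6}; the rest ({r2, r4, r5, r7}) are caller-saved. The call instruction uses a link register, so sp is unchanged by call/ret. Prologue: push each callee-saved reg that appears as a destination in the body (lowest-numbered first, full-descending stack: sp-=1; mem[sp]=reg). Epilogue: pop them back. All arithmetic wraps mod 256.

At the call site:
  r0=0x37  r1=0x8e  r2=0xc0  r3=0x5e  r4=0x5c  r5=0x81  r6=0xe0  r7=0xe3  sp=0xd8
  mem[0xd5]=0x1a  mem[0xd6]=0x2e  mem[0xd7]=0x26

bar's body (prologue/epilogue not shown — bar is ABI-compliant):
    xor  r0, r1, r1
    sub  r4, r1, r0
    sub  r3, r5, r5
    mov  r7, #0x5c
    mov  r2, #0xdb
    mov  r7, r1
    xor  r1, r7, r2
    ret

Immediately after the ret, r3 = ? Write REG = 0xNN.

REG = 0x5e

prologue: push r0 -> mem[0xd7]=0x37, sp=0xd7
prologue: push r1 -> mem[0xd6]=0x8e, sp=0xd6
prologue: push r3 -> mem[0xd5]=0x5e, sp=0xd5
body[0] xor  r0, r1, r1 -> r0=0x00
body[1] sub  r4, r1, r0 -> r4=0x8e
body[2] sub  r3, r5, r5 -> r3=0x00
body[3] mov  r7, #0x5c -> r7=0x5c
body[4] mov  r2, #0xdb -> r2=0xdb
body[5] mov  r7, r1 -> r7=0x8e
body[6] xor  r1, r7, r2 -> r1=0x55
epilogue: pop r3=0x5e, sp=0xd6
epilogue: pop r1=0x8e, sp=0xd7
epilogue: pop r0=0x37, sp=0xd8
r3 is callee-saved -> restored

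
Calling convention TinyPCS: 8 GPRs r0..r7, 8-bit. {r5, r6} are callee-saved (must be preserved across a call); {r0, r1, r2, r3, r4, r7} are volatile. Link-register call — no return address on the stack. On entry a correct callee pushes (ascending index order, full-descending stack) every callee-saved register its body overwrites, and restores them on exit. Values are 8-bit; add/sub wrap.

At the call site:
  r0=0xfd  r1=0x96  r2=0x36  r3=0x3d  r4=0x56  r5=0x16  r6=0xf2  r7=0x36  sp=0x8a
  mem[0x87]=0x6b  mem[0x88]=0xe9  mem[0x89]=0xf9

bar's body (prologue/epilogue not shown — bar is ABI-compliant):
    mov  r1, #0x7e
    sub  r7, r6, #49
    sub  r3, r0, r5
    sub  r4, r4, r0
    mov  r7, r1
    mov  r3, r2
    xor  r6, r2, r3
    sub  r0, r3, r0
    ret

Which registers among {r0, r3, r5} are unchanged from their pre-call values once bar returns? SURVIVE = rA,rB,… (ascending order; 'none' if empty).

SURVIVE = r5

prologue: push r6 -> mem[0x89]=0xf2, sp=0x89
body[0] mov  r1, #0x7e -> r1=0x7e
body[1] sub  r7, r6, #49 -> r7=0xc1
body[2] sub  r3, r0, r5 -> r3=0xe7
body[3] sub  r4, r4, r0 -> r4=0x59
body[4] mov  r7, r1 -> r7=0x7e
body[5] mov  r3, r2 -> r3=0x36
body[6] xor  r6, r2, r3 -> r6=0x00
body[7] sub  r0, r3, r0 -> r0=0x39
epilogue: pop r6=0xf2, sp=0x8a
r0: caller-saved, written=True
r3: caller-saved, written=True
r5: callee-saved, written=False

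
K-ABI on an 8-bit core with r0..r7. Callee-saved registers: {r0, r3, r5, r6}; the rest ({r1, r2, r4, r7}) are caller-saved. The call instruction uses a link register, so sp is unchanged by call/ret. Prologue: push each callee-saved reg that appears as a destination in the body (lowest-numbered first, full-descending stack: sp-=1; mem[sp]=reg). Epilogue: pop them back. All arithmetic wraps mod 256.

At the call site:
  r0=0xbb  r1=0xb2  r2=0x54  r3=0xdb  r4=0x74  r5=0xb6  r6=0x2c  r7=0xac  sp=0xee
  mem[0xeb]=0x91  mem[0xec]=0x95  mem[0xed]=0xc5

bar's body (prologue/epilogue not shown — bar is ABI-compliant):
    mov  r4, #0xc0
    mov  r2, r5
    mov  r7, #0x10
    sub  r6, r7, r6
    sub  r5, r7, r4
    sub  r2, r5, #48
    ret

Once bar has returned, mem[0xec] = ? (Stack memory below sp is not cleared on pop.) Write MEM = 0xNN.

MEM = 0x2c

prologue: push r5 -> mem[0xed]=0xb6, sp=0xed
prologue: push r6 -> mem[0xec]=0x2c, sp=0xec
body[0] mov  r4, #0xc0 -> r4=0xc0
body[1] mov  r2, r5 -> r2=0xb6
body[2] mov  r7, #0x10 -> r7=0x10
body[3] sub  r6, r7, r6 -> r6=0xe4
body[4] sub  r5, r7, r4 -> r5=0x50
body[5] sub  r2, r5, #48 -> r2=0x20
epilogue: pop r6=0x2c, sp=0xed
epilogue: pop r5=0xb6, sp=0xee
prologue pushed ['r5', 'r6'] at ['0xed', '0xec']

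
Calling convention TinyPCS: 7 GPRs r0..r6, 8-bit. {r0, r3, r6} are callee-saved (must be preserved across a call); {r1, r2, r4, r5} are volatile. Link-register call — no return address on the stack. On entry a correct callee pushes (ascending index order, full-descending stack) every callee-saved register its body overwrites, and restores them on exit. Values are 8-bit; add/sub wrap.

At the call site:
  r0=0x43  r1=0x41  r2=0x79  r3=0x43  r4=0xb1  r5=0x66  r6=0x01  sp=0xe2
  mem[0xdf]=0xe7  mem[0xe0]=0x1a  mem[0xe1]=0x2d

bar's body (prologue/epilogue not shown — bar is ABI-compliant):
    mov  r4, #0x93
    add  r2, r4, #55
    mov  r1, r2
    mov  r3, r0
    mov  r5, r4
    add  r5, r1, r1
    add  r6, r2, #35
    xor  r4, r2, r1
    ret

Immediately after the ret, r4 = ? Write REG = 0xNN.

REG = 0x00

prologue: push r3 -> mem[0xe1]=0x43, sp=0xe1
prologue: push r6 -> mem[0xe0]=0x01, sp=0xe0
body[0] mov  r4, #0x93 -> r4=0x93
body[1] add  r2, r4, #55 -> r2=0xca
body[2] mov  r1, r2 -> r1=0xca
body[3] mov  r3, r0 -> r3=0x43
body[4] mov  r5, r4 -> r5=0x93
body[5] add  r5, r1, r1 -> r5=0x94
body[6] add  r6, r2, #35 -> r6=0xed
body[7] xor  r4, r2, r1 -> r4=0x00
epilogue: pop r6=0x01, sp=0xe1
epilogue: pop r3=0x43, sp=0xe2
r4 is caller-saved -> body value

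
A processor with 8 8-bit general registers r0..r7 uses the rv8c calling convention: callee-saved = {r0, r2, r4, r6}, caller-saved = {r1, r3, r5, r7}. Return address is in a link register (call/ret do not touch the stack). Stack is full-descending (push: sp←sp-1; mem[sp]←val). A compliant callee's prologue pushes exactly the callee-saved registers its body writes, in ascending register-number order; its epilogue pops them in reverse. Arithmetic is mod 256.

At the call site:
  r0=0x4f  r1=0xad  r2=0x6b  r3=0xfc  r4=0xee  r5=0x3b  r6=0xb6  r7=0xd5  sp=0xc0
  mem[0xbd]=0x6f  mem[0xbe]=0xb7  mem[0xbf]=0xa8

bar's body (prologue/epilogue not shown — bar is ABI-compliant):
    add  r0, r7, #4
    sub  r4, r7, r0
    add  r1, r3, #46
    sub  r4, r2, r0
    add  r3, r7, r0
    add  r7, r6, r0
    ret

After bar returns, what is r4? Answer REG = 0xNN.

prologue: push r0 -> mem[0xbf]=0x4f, sp=0xbf
prologue: push r4 -> mem[0xbe]=0xee, sp=0xbe
body[0] add  r0, r7, #4 -> r0=0xd9
body[1] sub  r4, r7, r0 -> r4=0xfc
body[2] add  r1, r3, #46 -> r1=0x2a
body[3] sub  r4, r2, r0 -> r4=0x92
body[4] add  r3, r7, r0 -> r3=0xae
body[5] add  r7, r6, r0 -> r7=0x8f
epilogue: pop r4=0xee, sp=0xbf
epilogue: pop r0=0x4f, sp=0xc0
r4 is callee-saved -> restored

REG = 0xee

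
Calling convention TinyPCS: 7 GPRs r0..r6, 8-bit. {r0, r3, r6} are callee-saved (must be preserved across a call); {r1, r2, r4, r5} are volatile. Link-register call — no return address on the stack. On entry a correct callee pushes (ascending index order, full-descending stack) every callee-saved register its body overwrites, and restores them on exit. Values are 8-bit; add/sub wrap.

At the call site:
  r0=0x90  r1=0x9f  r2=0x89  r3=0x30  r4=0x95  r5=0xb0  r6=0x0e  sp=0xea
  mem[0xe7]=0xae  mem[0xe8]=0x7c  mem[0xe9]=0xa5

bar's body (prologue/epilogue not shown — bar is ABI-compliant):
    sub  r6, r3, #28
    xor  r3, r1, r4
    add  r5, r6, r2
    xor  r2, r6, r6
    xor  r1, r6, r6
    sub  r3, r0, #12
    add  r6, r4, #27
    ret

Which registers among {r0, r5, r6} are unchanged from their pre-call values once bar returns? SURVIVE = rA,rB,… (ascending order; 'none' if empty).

prologue: push r3 -> mem[0xe9]=0x30, sp=0xe9
prologue: push r6 -> mem[0xe8]=0x0e, sp=0xe8
body[0] sub  r6, r3, #28 -> r6=0x14
body[1] xor  r3, r1, r4 -> r3=0x0a
body[2] add  r5, r6, r2 -> r5=0x9d
body[3] xor  r2, r6, r6 -> r2=0x00
body[4] xor  r1, r6, r6 -> r1=0x00
body[5] sub  r3, r0, #12 -> r3=0x84
body[6] add  r6, r4, #27 -> r6=0xb0
epilogue: pop r6=0x0e, sp=0xe9
epilogue: pop r3=0x30, sp=0xea
r0: callee-saved, written=False
r5: caller-saved, written=True
r6: callee-saved, written=True

SURVIVE = r0,r6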